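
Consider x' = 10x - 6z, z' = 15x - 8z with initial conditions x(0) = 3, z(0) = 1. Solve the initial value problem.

Coefficient matrix A = [[10, -6], [15, -8]].
Characteristic polynomial det(A - λI) = λ^2 - 2λ + 10 = 0.
Eigenvalues λ = 1 ± 3i (complex conjugate pair).
For λ=1+3i: an eigenvector is (1,1) - i(1,2) = (1 - i, 1 - 2i).
A real fundamental pair from Re and Im of e^((1+3i)t)v: X_1 = e^(t)(cos(3t)·(1,1) + sin(3t)·(1,2)), X_2 = e^(t)(sin(3t)·(1,1) - cos(3t)·(1,2)).
General solution: c_1X_1 + c_2X_2.
Applying x(0)=3, z(0)=1 gives c_1=5, c_2=2.

x(t) = 7e^(t)sin(3t) + 3e^(t)cos(3t), z(t) = 12e^(t)sin(3t) + e^(t)cos(3t)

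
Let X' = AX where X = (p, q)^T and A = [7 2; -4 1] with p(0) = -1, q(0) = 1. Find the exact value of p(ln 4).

A = [[7,2],[-4,1]]; eigenvalues λ = 3, 5.
Eigenvectors: (-1,2) for λ=3, (1,-1) for λ=5.
From the initial condition, c_1 = 0, c_2 = -1.
p(ln 4) = (0)(4^3)(-1) + (-1)(4^5)(1) = -1024.

-1024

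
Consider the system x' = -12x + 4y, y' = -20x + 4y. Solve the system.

x(t) = K_1e^(-4t)cos(4t) + K_2e^(-4t)sin(4t), y(t) = -K_1e^(-4t)sin(4t) + 2K_1e^(-4t)cos(4t) + 2K_2e^(-4t)sin(4t) + K_2e^(-4t)cos(4t)

Coefficient matrix A = [[-12, 4], [-20, 4]].
Characteristic polynomial det(A - λI) = λ^2 + 8λ + 32 = 0.
Eigenvalues λ = -4 ± 4i (complex conjugate pair).
For λ=-4+4i: an eigenvector is (1,2) - i(0,-1) = (1, 2 + i).
A real fundamental pair from Re and Im of e^((-4+4i)t)v: X_1 = e^(-4t)(cos(4t)·(1,2) + sin(4t)·(0,-1)), X_2 = e^(-4t)(sin(4t)·(1,2) - cos(4t)·(0,-1)).
General solution: K_1X_1 + K_2X_2.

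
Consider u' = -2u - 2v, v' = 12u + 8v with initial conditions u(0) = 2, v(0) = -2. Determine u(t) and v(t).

Coefficient matrix A = [[-2, -2], [12, 8]].
Characteristic polynomial det(A - λI) = λ^2 - 6λ + 8 = 0.
Eigenvalues λ = 4, 2.
For λ=4: (A-λI) row 1 is [-6, -2], so an eigenvector is (-1, 3).
For λ=2: (A-λI) row 1 is [-4, -2], so an eigenvector is (1, -2).
General solution: K_1e^(4t)(-1,3) + K_2e^(2t)(1,-2).
Applying u(0)=2, v(0)=-2 gives K_1=2, K_2=4.

u(t) = -2e^(4t) + 4e^(2t), v(t) = 6e^(4t) - 8e^(2t)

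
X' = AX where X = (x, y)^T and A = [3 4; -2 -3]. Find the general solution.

Coefficient matrix A = [[3, 4], [-2, -3]].
Characteristic polynomial det(A - λI) = λ^2 - 1 = 0.
Eigenvalues λ = 1, -1.
For λ=1: (A-λI) row 1 is [2, 4], so an eigenvector is (-2, 1).
For λ=-1: (A-λI) row 1 is [4, 4], so an eigenvector is (-1, 1).
General solution: K_1e^(t)(-2,1) + K_2e^(-t)(-1,1).

x(t) = -2K_1e^(t) - K_2e^(-t), y(t) = K_1e^(t) + K_2e^(-t)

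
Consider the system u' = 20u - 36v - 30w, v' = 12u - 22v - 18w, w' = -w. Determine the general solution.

u(t) = 2K_1e^(2t) - 3K_2e^(-4t) - 2K_3e^(-t), v(t) = K_1e^(2t) - 2K_2e^(-4t) - 2K_3e^(-t), w(t) = K_3e^(-t)

Coefficient matrix A = [[20, -36, -30], [12, -22, -18], [0, 0, -1]].
det(A - λI) = 0 gives eigenvalues λ = 2, -4, -1.
For λ=2: eigenvector (2,1,0).
For λ=-4: eigenvector (-3,-2,0).
For λ=-1: eigenvector (-2,-2,1).
General solution: K_1e^(2t)(2,1,0) + K_2e^(-4t)(-3,-2,0) + K_3e^(-t)(-2,-2,1).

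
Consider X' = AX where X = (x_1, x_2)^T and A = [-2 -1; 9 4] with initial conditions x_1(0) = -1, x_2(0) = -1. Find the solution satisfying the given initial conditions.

x_1(t) = 4te^(t) - e^(t), x_2(t) = -12te^(t) - e^(t)

Coefficient matrix A = [[-2, -1], [9, 4]].
Characteristic polynomial det(A - λI) = λ^2 - 2λ + 1 = 0.
Single eigenvalue λ = 1 with algebraic multiplicity 2.
Eigenvector v = (1,-3); generalized eigenvector w with (A-λI)w=v is (-1,2).
General solution: e^(t)[K_1·v + K_2·(t·v + w)].
Applying x_1(0)=-1, x_2(0)=-1 gives K_1=3, K_2=4.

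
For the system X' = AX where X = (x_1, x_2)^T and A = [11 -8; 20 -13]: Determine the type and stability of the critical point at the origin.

A = [[11,-8],[20,-13]]; det(A-λI) = λ^2 + 2λ + 17.
λ = -1 ± 4i: negative real part.

stable spiral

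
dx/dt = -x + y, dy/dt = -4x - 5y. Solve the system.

Coefficient matrix A = [[-1, 1], [-4, -5]].
Characteristic polynomial det(A - λI) = λ^2 + 6λ + 9 = 0.
Single eigenvalue λ = -3 with algebraic multiplicity 2.
Eigenvector v = (-1,2); generalized eigenvector w with (A-λI)w=v is (0,-1).
General solution: e^(-3t)[K_1·v + K_2·(t·v + w)].

x(t) = -K_1e^(-3t) - K_2te^(-3t), y(t) = 2K_1e^(-3t) + 2K_2te^(-3t) - K_2e^(-3t)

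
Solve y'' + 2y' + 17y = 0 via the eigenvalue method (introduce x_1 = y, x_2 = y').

Let x_1 = y, x_2 = y'. Then x_1' = x_2 and x_2' = -17x_1 - 2x_2.
A = [[0,1],[-17,-2]]; det(A-λI) = λ^2 + 2λ + 17.
Eigenvalues λ = -1 ± 4i.

y(t) = c_1e^(-t)cos(4t) + c_2e^(-t)sin(4t)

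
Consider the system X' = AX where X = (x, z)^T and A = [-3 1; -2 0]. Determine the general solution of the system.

Coefficient matrix A = [[-3, 1], [-2, 0]].
Characteristic polynomial det(A - λI) = λ^2 + 3λ + 2 = 0.
Eigenvalues λ = -2, -1.
For λ=-2: (A-λI) row 1 is [-1, 1], so an eigenvector is (1, 1).
For λ=-1: (A-λI) row 1 is [-2, 1], so an eigenvector is (-1, -2).
General solution: C_1e^(-2t)(1,1) + C_2e^(-t)(-1,-2).

x(t) = C_1e^(-2t) - C_2e^(-t), z(t) = C_1e^(-2t) - 2C_2e^(-t)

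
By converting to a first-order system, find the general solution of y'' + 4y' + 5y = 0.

Let x_1 = y, x_2 = y'. Then x_1' = x_2 and x_2' = -5x_1 - 4x_2.
A = [[0,1],[-5,-4]]; det(A-λI) = λ^2 + 4λ + 5.
Eigenvalues λ = -2 ± i.

y(t) = c_1e^(-2t)cos(t) + c_2e^(-2t)sin(t)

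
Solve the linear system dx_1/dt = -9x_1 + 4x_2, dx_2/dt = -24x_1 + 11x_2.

x_1(t) = K_1e^(3t) - K_2e^(-t), x_2(t) = 3K_1e^(3t) - 2K_2e^(-t)

Coefficient matrix A = [[-9, 4], [-24, 11]].
Characteristic polynomial det(A - λI) = λ^2 - 2λ - 3 = 0.
Eigenvalues λ = 3, -1.
For λ=3: (A-λI) row 1 is [-12, 4], so an eigenvector is (1, 3).
For λ=-1: (A-λI) row 1 is [-8, 4], so an eigenvector is (-1, -2).
General solution: K_1e^(3t)(1,3) + K_2e^(-t)(-1,-2).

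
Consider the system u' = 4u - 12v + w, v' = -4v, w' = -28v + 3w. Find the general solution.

u(t) = -K_1e^(3t) + K_2e^(-4t) + K_3e^(4t), v(t) = K_2e^(-4t), w(t) = K_1e^(3t) + 4K_2e^(-4t)

Coefficient matrix A = [[4, -12, 1], [0, -4, 0], [0, -28, 3]].
det(A - λI) = 0 gives eigenvalues λ = 3, -4, 4.
For λ=3: eigenvector (-1,0,1).
For λ=-4: eigenvector (1,1,4).
For λ=4: eigenvector (1,0,0).
General solution: K_1e^(3t)(-1,0,1) + K_2e^(-4t)(1,1,4) + K_3e^(4t)(1,0,0).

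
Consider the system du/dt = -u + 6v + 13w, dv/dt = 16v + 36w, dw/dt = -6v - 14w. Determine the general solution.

u(t) = c_1e^(-t) - c_2e^(-2t) + c_3e^(4t), v(t) = -2c_2e^(-2t) + 3c_3e^(4t), w(t) = c_2e^(-2t) - c_3e^(4t)

Coefficient matrix A = [[-1, 6, 13], [0, 16, 36], [0, -6, -14]].
det(A - λI) = 0 gives eigenvalues λ = -1, -2, 4.
For λ=-1: eigenvector (1,0,0).
For λ=-2: eigenvector (-1,-2,1).
For λ=4: eigenvector (1,3,-1).
General solution: c_1e^(-t)(1,0,0) + c_2e^(-2t)(-1,-2,1) + c_3e^(4t)(1,3,-1).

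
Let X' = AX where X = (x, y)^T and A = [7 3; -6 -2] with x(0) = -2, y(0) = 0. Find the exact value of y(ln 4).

1008

A = [[7,3],[-6,-2]]; eigenvalues λ = 1, 4.
Eigenvectors: (1,-2) for λ=1, (1,-1) for λ=4.
From the initial condition, c_1 = 2, c_2 = -4.
y(ln 4) = (2)(4^1)(-2) + (-4)(4^4)(-1) = 1008.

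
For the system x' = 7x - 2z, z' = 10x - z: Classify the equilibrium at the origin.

A = [[7,-2],[10,-1]]; det(A-λI) = λ^2 - 6λ + 13.
λ = 3 ± 2i: positive real part.

unstable spiral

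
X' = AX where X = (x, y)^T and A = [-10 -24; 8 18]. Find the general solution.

x(t) = -3K_1e^(6t) + 2K_2e^(2t), y(t) = 2K_1e^(6t) - K_2e^(2t)

Coefficient matrix A = [[-10, -24], [8, 18]].
Characteristic polynomial det(A - λI) = λ^2 - 8λ + 12 = 0.
Eigenvalues λ = 6, 2.
For λ=6: (A-λI) row 1 is [-16, -24], so an eigenvector is (-3, 2).
For λ=2: (A-λI) row 1 is [-12, -24], so an eigenvector is (2, -1).
General solution: K_1e^(6t)(-3,2) + K_2e^(2t)(2,-1).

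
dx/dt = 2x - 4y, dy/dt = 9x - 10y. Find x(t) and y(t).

x(t) = -2K_1e^(-4t) - 2K_2te^(-4t) - K_2e^(-4t), y(t) = -3K_1e^(-4t) - 3K_2te^(-4t) - K_2e^(-4t)

Coefficient matrix A = [[2, -4], [9, -10]].
Characteristic polynomial det(A - λI) = λ^2 + 8λ + 16 = 0.
Single eigenvalue λ = -4 with algebraic multiplicity 2.
Eigenvector v = (-2,-3); generalized eigenvector w with (A-λI)w=v is (-1,-1).
General solution: e^(-4t)[K_1·v + K_2·(t·v + w)].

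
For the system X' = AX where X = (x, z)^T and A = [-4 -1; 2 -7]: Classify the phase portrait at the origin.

stable node

A = [[-4,-1],[2,-7]]; det(A-λI) = λ^2 + 11λ + 30.
λ = -5, -6: both negative.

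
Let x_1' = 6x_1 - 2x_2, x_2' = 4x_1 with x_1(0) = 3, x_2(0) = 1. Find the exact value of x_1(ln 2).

A = [[6,-2],[4,0]]; eigenvalues λ = 2, 4.
Eigenvectors: (1,2) for λ=2, (1,1) for λ=4.
From the initial condition, c_1 = -2, c_2 = 5.
x_1(ln 2) = (-2)(2^2)(1) + (5)(2^4)(1) = 72.

72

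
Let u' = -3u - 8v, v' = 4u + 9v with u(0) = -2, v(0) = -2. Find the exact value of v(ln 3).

-1446

A = [[-3,-8],[4,9]]; eigenvalues λ = 1, 5.
Eigenvectors: (2,-1) for λ=1, (1,-1) for λ=5.
From the initial condition, c_1 = -4, c_2 = 6.
v(ln 3) = (-4)(3^1)(-1) + (6)(3^5)(-1) = -1446.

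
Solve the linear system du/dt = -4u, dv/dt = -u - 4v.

u(t) = -K_2e^(-4t), v(t) = K_1e^(-4t) + K_2te^(-4t) - 2K_2e^(-4t)

Coefficient matrix A = [[-4, 0], [-1, -4]].
Characteristic polynomial det(A - λI) = λ^2 + 8λ + 16 = 0.
Single eigenvalue λ = -4 with algebraic multiplicity 2.
Eigenvector v = (0,1); generalized eigenvector w with (A-λI)w=v is (-1,-2).
General solution: e^(-4t)[K_1·v + K_2·(t·v + w)].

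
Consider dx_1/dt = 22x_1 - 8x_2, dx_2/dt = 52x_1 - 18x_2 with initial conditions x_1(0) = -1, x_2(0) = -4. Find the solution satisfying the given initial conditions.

Coefficient matrix A = [[22, -8], [52, -18]].
Characteristic polynomial det(A - λI) = λ^2 - 4λ + 20 = 0.
Eigenvalues λ = 2 ± 4i (complex conjugate pair).
For λ=2+4i: an eigenvector is (1,2) - i(1,3) = (1 - i, 2 - 3i).
A real fundamental pair from Re and Im of e^((2+4i)t)v: X_1 = e^(2t)(cos(4t)·(1,2) + sin(4t)·(1,3)), X_2 = e^(2t)(sin(4t)·(1,2) - cos(4t)·(1,3)).
General solution: C_1X_1 + C_2X_2.
Applying x_1(0)=-1, x_2(0)=-4 gives C_1=1, C_2=2.

x_1(t) = 3e^(2t)sin(4t) - e^(2t)cos(4t), x_2(t) = 7e^(2t)sin(4t) - 4e^(2t)cos(4t)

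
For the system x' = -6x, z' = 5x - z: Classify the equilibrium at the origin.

A = [[-6,0],[5,-1]]; det(A-λI) = λ^2 + 7λ + 6.
λ = -1, -6: both negative.

stable node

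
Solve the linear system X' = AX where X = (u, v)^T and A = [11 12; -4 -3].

u(t) = -3K_1e^(3t) - 2K_2e^(5t), v(t) = 2K_1e^(3t) + K_2e^(5t)

Coefficient matrix A = [[11, 12], [-4, -3]].
Characteristic polynomial det(A - λI) = λ^2 - 8λ + 15 = 0.
Eigenvalues λ = 3, 5.
For λ=3: (A-λI) row 1 is [8, 12], so an eigenvector is (-3, 2).
For λ=5: (A-λI) row 1 is [6, 12], so an eigenvector is (-2, 1).
General solution: K_1e^(3t)(-3,2) + K_2e^(5t)(-2,1).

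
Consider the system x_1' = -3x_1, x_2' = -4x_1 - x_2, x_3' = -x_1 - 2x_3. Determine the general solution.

Coefficient matrix A = [[-3, 0, 0], [-4, -1, 0], [-1, 0, -2]].
det(A - λI) = 0 gives eigenvalues λ = -2, -1, -3.
For λ=-2: eigenvector (0,0,1).
For λ=-1: eigenvector (0,1,0).
For λ=-3: eigenvector (1,2,1).
General solution: C_1e^(-2t)(0,0,1) + C_2e^(-t)(0,1,0) + C_3e^(-3t)(1,2,1).

x_1(t) = C_3e^(-3t), x_2(t) = C_2e^(-t) + 2C_3e^(-3t), x_3(t) = C_1e^(-2t) + C_3e^(-3t)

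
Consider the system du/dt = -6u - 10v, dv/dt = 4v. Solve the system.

u(t) = -K_1e^(-6t) + K_2e^(4t), v(t) = -K_2e^(4t)

Coefficient matrix A = [[-6, -10], [0, 4]].
Characteristic polynomial det(A - λI) = λ^2 + 2λ - 24 = 0.
Eigenvalues λ = -6, 4.
For λ=-6: (A-λI) row 1 is [0, -10], so an eigenvector is (-1, 0).
For λ=4: (A-λI) row 1 is [-10, -10], so an eigenvector is (1, -1).
General solution: K_1e^(-6t)(-1,0) + K_2e^(4t)(1,-1).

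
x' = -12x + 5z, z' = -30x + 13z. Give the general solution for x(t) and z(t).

x(t) = -C_1e^(3t) - C_2e^(-2t), z(t) = -3C_1e^(3t) - 2C_2e^(-2t)

Coefficient matrix A = [[-12, 5], [-30, 13]].
Characteristic polynomial det(A - λI) = λ^2 - λ - 6 = 0.
Eigenvalues λ = 3, -2.
For λ=3: (A-λI) row 1 is [-15, 5], so an eigenvector is (-1, -3).
For λ=-2: (A-λI) row 1 is [-10, 5], so an eigenvector is (-1, -2).
General solution: C_1e^(3t)(-1,-3) + C_2e^(-2t)(-1,-2).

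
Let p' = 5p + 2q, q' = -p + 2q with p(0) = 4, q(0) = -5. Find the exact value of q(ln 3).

-81

A = [[5,2],[-1,2]]; eigenvalues λ = 4, 3.
Eigenvectors: (-2,1) for λ=4, (-1,1) for λ=3.
From the initial condition, c_1 = 1, c_2 = -6.
q(ln 3) = (1)(3^4)(1) + (-6)(3^3)(1) = -81.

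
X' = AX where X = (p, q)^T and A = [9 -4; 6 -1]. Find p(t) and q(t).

Coefficient matrix A = [[9, -4], [6, -1]].
Characteristic polynomial det(A - λI) = λ^2 - 8λ + 15 = 0.
Eigenvalues λ = 3, 5.
For λ=3: (A-λI) row 1 is [6, -4], so an eigenvector is (2, 3).
For λ=5: (A-λI) row 1 is [4, -4], so an eigenvector is (1, 1).
General solution: c_1e^(3t)(2,3) + c_2e^(5t)(1,1).

p(t) = 2c_1e^(3t) + c_2e^(5t), q(t) = 3c_1e^(3t) + c_2e^(5t)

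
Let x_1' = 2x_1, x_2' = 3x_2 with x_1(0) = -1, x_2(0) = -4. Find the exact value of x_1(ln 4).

A = [[2,0],[0,3]]; eigenvalues λ = 3, 2.
Eigenvectors: (0,1) for λ=3, (-1,0) for λ=2.
From the initial condition, c_1 = -4, c_2 = 1.
x_1(ln 4) = (-4)(4^3)(0) + (1)(4^2)(-1) = -16.

-16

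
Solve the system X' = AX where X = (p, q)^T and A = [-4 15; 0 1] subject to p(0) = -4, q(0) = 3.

p(t) = 9e^(t) - 13e^(-4t), q(t) = 3e^(t)

Coefficient matrix A = [[-4, 15], [0, 1]].
Characteristic polynomial det(A - λI) = λ^2 + 3λ - 4 = 0.
Eigenvalues λ = -4, 1.
For λ=-4: (A-λI) row 1 is [0, 15], so an eigenvector is (-1, 0).
For λ=1: (A-λI) row 1 is [-5, 15], so an eigenvector is (3, 1).
General solution: c_1e^(-4t)(-1,0) + c_2e^(t)(3,1).
Applying p(0)=-4, q(0)=3 gives c_1=13, c_2=3.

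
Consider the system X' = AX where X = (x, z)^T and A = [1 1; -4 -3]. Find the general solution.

x(t) = -K_1e^(-t) - K_2te^(-t) + K_2e^(-t), z(t) = 2K_1e^(-t) + 2K_2te^(-t) - 3K_2e^(-t)

Coefficient matrix A = [[1, 1], [-4, -3]].
Characteristic polynomial det(A - λI) = λ^2 + 2λ + 1 = 0.
Single eigenvalue λ = -1 with algebraic multiplicity 2.
Eigenvector v = (-1,2); generalized eigenvector w with (A-λI)w=v is (1,-3).
General solution: e^(-t)[K_1·v + K_2·(t·v + w)].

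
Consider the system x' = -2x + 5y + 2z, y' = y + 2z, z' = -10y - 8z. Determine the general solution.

x(t) = c_1e^(-3t) + c_2e^(-2t), y(t) = -c_1e^(-3t) - 2c_3e^(-4t), z(t) = 2c_1e^(-3t) + 5c_3e^(-4t)

Coefficient matrix A = [[-2, 5, 2], [0, 1, 2], [0, -10, -8]].
det(A - λI) = 0 gives eigenvalues λ = -3, -2, -4.
For λ=-3: eigenvector (1,-1,2).
For λ=-2: eigenvector (1,0,0).
For λ=-4: eigenvector (0,-2,5).
General solution: c_1e^(-3t)(1,-1,2) + c_2e^(-2t)(1,0,0) + c_3e^(-4t)(0,-2,5).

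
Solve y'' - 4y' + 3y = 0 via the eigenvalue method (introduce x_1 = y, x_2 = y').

Let x_1 = y, x_2 = y'. Then x_1' = x_2 and x_2' = -3x_1 + 4x_2.
A = [[0,1],[-3,4]]; det(A-λI) = λ^2 - 4λ + 3.
Eigenvalues λ = 1, 3 with eigenvectors (1,1), (1,3).

y(t) = K_1e^(t) + K_2e^(3t)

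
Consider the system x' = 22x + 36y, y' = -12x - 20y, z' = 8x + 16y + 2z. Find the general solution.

x(t) = -3K_1e^(-2t) - 2K_2e^(4t), y(t) = 2K_1e^(-2t) + K_2e^(4t), z(t) = -2K_1e^(-2t) + K_3e^(2t)

Coefficient matrix A = [[22, 36, 0], [-12, -20, 0], [8, 16, 2]].
det(A - λI) = 0 gives eigenvalues λ = -2, 4, 2.
For λ=-2: eigenvector (-3,2,-2).
For λ=4: eigenvector (-2,1,0).
For λ=2: eigenvector (0,0,1).
General solution: K_1e^(-2t)(-3,2,-2) + K_2e^(4t)(-2,1,0) + K_3e^(2t)(0,0,1).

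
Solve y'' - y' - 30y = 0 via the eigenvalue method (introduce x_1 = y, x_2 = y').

y(t) = K_1e^(-5t) + K_2e^(6t)

Let x_1 = y, x_2 = y'. Then x_1' = x_2 and x_2' = 30x_1 + x_2.
A = [[0,1],[30,1]]; det(A-λI) = λ^2 - λ - 30.
Eigenvalues λ = -5, 6 with eigenvectors (1,-5), (1,6).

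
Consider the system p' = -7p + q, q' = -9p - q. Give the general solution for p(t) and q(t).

p(t) = -K_1e^(-4t) - K_2te^(-4t) + K_2e^(-4t), q(t) = -3K_1e^(-4t) - 3K_2te^(-4t) + 2K_2e^(-4t)

Coefficient matrix A = [[-7, 1], [-9, -1]].
Characteristic polynomial det(A - λI) = λ^2 + 8λ + 16 = 0.
Single eigenvalue λ = -4 with algebraic multiplicity 2.
Eigenvector v = (-1,-3); generalized eigenvector w with (A-λI)w=v is (1,2).
General solution: e^(-4t)[K_1·v + K_2·(t·v + w)].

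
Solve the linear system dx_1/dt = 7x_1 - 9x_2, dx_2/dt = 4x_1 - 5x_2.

x_1(t) = 3C_1e^(t) + 3C_2te^(t) + 2C_2e^(t), x_2(t) = 2C_1e^(t) + 2C_2te^(t) + C_2e^(t)

Coefficient matrix A = [[7, -9], [4, -5]].
Characteristic polynomial det(A - λI) = λ^2 - 2λ + 1 = 0.
Single eigenvalue λ = 1 with algebraic multiplicity 2.
Eigenvector v = (3,2); generalized eigenvector w with (A-λI)w=v is (2,1).
General solution: e^(t)[C_1·v + C_2·(t·v + w)].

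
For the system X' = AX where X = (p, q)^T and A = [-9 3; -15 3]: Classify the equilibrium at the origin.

A = [[-9,3],[-15,3]]; det(A-λI) = λ^2 + 6λ + 18.
λ = -3 ± 3i: negative real part.

stable spiral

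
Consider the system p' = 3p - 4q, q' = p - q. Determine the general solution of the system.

p(t) = -2K_1e^(t) - 2K_2te^(t) + K_2e^(t), q(t) = -K_1e^(t) - K_2te^(t) + K_2e^(t)

Coefficient matrix A = [[3, -4], [1, -1]].
Characteristic polynomial det(A - λI) = λ^2 - 2λ + 1 = 0.
Single eigenvalue λ = 1 with algebraic multiplicity 2.
Eigenvector v = (-2,-1); generalized eigenvector w with (A-λI)w=v is (1,1).
General solution: e^(t)[K_1·v + K_2·(t·v + w)].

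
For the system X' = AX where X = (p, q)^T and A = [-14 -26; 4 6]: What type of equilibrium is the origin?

A = [[-14,-26],[4,6]]; det(A-λI) = λ^2 + 8λ + 20.
λ = -4 ± 2i: negative real part.

stable spiral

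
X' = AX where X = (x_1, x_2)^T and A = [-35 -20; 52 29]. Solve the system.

Coefficient matrix A = [[-35, -20], [52, 29]].
Characteristic polynomial det(A - λI) = λ^2 + 6λ + 25 = 0.
Eigenvalues λ = -3 ± 4i (complex conjugate pair).
For λ=-3+4i: an eigenvector is (2,-3) - i(-1,2) = (2 + i, -3 - 2i).
A real fundamental pair from Re and Im of e^((-3+4i)t)v: X_1 = e^(-3t)(cos(4t)·(2,-3) + sin(4t)·(-1,2)), X_2 = e^(-3t)(sin(4t)·(2,-3) - cos(4t)·(-1,2)).
General solution: K_1X_1 + K_2X_2.

x_1(t) = -K_1e^(-3t)sin(4t) + 2K_1e^(-3t)cos(4t) + 2K_2e^(-3t)sin(4t) + K_2e^(-3t)cos(4t), x_2(t) = 2K_1e^(-3t)sin(4t) - 3K_1e^(-3t)cos(4t) - 3K_2e^(-3t)sin(4t) - 2K_2e^(-3t)cos(4t)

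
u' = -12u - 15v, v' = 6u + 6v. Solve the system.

Coefficient matrix A = [[-12, -15], [6, 6]].
Characteristic polynomial det(A - λI) = λ^2 + 6λ + 18 = 0.
Eigenvalues λ = -3 ± 3i (complex conjugate pair).
For λ=-3+3i: an eigenvector is (-1,1) - i(-2,1) = (-1 + 2i, 1 - i).
A real fundamental pair from Re and Im of e^((-3+3i)t)v: X_1 = e^(-3t)(cos(3t)·(-1,1) + sin(3t)·(-2,1)), X_2 = e^(-3t)(sin(3t)·(-1,1) - cos(3t)·(-2,1)).
General solution: K_1X_1 + K_2X_2.

u(t) = -2K_1e^(-3t)sin(3t) - K_1e^(-3t)cos(3t) - K_2e^(-3t)sin(3t) + 2K_2e^(-3t)cos(3t), v(t) = K_1e^(-3t)sin(3t) + K_1e^(-3t)cos(3t) + K_2e^(-3t)sin(3t) - K_2e^(-3t)cos(3t)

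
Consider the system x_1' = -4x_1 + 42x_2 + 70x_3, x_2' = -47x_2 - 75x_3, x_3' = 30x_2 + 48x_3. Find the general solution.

x_1(t) = 2C_2e^(3t) + C_3e^(-4t), x_2(t) = -5C_1e^(-2t) - 3C_2e^(3t), x_3(t) = 3C_1e^(-2t) + 2C_2e^(3t)

Coefficient matrix A = [[-4, 42, 70], [0, -47, -75], [0, 30, 48]].
det(A - λI) = 0 gives eigenvalues λ = -2, 3, -4.
For λ=-2: eigenvector (0,-5,3).
For λ=3: eigenvector (2,-3,2).
For λ=-4: eigenvector (1,0,0).
General solution: C_1e^(-2t)(0,-5,3) + C_2e^(3t)(2,-3,2) + C_3e^(-4t)(1,0,0).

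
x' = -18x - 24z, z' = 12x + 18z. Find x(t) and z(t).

x(t) = -K_1e^(6t) - 2K_2e^(-6t), z(t) = K_1e^(6t) + K_2e^(-6t)

Coefficient matrix A = [[-18, -24], [12, 18]].
Characteristic polynomial det(A - λI) = λ^2 - 36 = 0.
Eigenvalues λ = 6, -6.
For λ=6: (A-λI) row 1 is [-24, -24], so an eigenvector is (-1, 1).
For λ=-6: (A-λI) row 1 is [-12, -24], so an eigenvector is (-2, 1).
General solution: K_1e^(6t)(-1,1) + K_2e^(-6t)(-2,1).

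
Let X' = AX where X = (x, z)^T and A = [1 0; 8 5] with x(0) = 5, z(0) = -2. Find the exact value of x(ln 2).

A = [[1,0],[8,5]]; eigenvalues λ = 1, 5.
Eigenvectors: (1,-2) for λ=1, (0,-1) for λ=5.
From the initial condition, c_1 = 5, c_2 = -8.
x(ln 2) = (5)(2^1)(1) + (-8)(2^5)(0) = 10.

10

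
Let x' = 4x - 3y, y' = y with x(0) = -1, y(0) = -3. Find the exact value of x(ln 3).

A = [[4,-3],[0,1]]; eigenvalues λ = 1, 4.
Eigenvectors: (-1,-1) for λ=1, (1,0) for λ=4.
From the initial condition, c_1 = 3, c_2 = 2.
x(ln 3) = (3)(3^1)(-1) + (2)(3^4)(1) = 153.

153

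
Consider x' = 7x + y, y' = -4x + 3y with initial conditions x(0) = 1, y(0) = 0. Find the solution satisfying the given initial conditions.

x(t) = 2te^(5t) + e^(5t), y(t) = -4te^(5t)

Coefficient matrix A = [[7, 1], [-4, 3]].
Characteristic polynomial det(A - λI) = λ^2 - 10λ + 25 = 0.
Single eigenvalue λ = 5 with algebraic multiplicity 2.
Eigenvector v = (1,-2); generalized eigenvector w with (A-λI)w=v is (1,-1).
General solution: e^(5t)[c_1·v + c_2·(t·v + w)].
Applying x(0)=1, y(0)=0 gives c_1=-1, c_2=2.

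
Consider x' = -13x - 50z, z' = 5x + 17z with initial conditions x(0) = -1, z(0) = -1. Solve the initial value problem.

x(t) = 13e^(2t)sin(5t) - e^(2t)cos(5t), z(t) = -4e^(2t)sin(5t) - e^(2t)cos(5t)

Coefficient matrix A = [[-13, -50], [5, 17]].
Characteristic polynomial det(A - λI) = λ^2 - 4λ + 29 = 0.
Eigenvalues λ = 2 ± 5i (complex conjugate pair).
For λ=2+5i: an eigenvector is (-3,1) - i(-1,0) = (-3 + i, 1).
A real fundamental pair from Re and Im of e^((2+5i)t)v: X_1 = e^(2t)(cos(5t)·(-3,1) + sin(5t)·(-1,0)), X_2 = e^(2t)(sin(5t)·(-3,1) - cos(5t)·(-1,0)).
General solution: C_1X_1 + C_2X_2.
Applying x(0)=-1, z(0)=-1 gives C_1=-1, C_2=-4.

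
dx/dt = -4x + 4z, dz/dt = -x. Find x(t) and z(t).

x(t) = -2K_1e^(-2t) - 2K_2te^(-2t) + K_2e^(-2t), z(t) = -K_1e^(-2t) - K_2te^(-2t)

Coefficient matrix A = [[-4, 4], [-1, 0]].
Characteristic polynomial det(A - λI) = λ^2 + 4λ + 4 = 0.
Single eigenvalue λ = -2 with algebraic multiplicity 2.
Eigenvector v = (-2,-1); generalized eigenvector w with (A-λI)w=v is (1,0).
General solution: e^(-2t)[K_1·v + K_2·(t·v + w)].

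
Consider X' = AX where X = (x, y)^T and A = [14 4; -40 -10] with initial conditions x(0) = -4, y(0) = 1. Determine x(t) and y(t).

x(t) = -11e^(2t)sin(4t) - 4e^(2t)cos(4t), y(t) = 37e^(2t)sin(4t) + e^(2t)cos(4t)

Coefficient matrix A = [[14, 4], [-40, -10]].
Characteristic polynomial det(A - λI) = λ^2 - 4λ + 20 = 0.
Eigenvalues λ = 2 ± 4i (complex conjugate pair).
For λ=2+4i: an eigenvector is (0,1) - i(1,-3) = (0 - i, 1 + 3i).
A real fundamental pair from Re and Im of e^((2+4i)t)v: X_1 = e^(2t)(cos(4t)·(0,1) + sin(4t)·(1,-3)), X_2 = e^(2t)(sin(4t)·(0,1) - cos(4t)·(1,-3)).
General solution: C_1X_1 + C_2X_2.
Applying x(0)=-4, y(0)=1 gives C_1=-11, C_2=4.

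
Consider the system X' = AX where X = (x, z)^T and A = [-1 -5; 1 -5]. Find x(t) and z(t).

x(t) = -K_1e^(-3t)sin(t) + 2K_1e^(-3t)cos(t) + 2K_2e^(-3t)sin(t) + K_2e^(-3t)cos(t), z(t) = K_1e^(-3t)cos(t) + K_2e^(-3t)sin(t)

Coefficient matrix A = [[-1, -5], [1, -5]].
Characteristic polynomial det(A - λI) = λ^2 + 6λ + 10 = 0.
Eigenvalues λ = -3 ± i (complex conjugate pair).
For λ=-3+i: an eigenvector is (2,1) - i(-1,0) = (2 + i, 1).
A real fundamental pair from Re and Im of e^((-3+i)t)v: X_1 = e^(-3t)(cos(t)·(2,1) + sin(t)·(-1,0)), X_2 = e^(-3t)(sin(t)·(2,1) - cos(t)·(-1,0)).
General solution: K_1X_1 + K_2X_2.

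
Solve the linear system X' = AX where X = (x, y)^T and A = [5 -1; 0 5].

x(t) = -C_1e^(5t) - C_2te^(5t) - 3C_2e^(5t), y(t) = C_2e^(5t)

Coefficient matrix A = [[5, -1], [0, 5]].
Characteristic polynomial det(A - λI) = λ^2 - 10λ + 25 = 0.
Single eigenvalue λ = 5 with algebraic multiplicity 2.
Eigenvector v = (-1,0); generalized eigenvector w with (A-λI)w=v is (-3,1).
General solution: e^(5t)[C_1·v + C_2·(t·v + w)].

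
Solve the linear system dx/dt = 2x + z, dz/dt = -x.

x(t) = c_1e^(t) + c_2te^(t), z(t) = -c_1e^(t) - c_2te^(t) + c_2e^(t)

Coefficient matrix A = [[2, 1], [-1, 0]].
Characteristic polynomial det(A - λI) = λ^2 - 2λ + 1 = 0.
Single eigenvalue λ = 1 with algebraic multiplicity 2.
Eigenvector v = (1,-1); generalized eigenvector w with (A-λI)w=v is (0,1).
General solution: e^(t)[c_1·v + c_2·(t·v + w)].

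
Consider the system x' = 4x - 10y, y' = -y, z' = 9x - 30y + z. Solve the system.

Coefficient matrix A = [[4, -10, 0], [0, -1, 0], [9, -30, 1]].
det(A - λI) = 0 gives eigenvalues λ = 4, -1, 1.
For λ=4: eigenvector (1,0,3).
For λ=-1: eigenvector (2,1,6).
For λ=1: eigenvector (0,0,1).
General solution: K_1e^(4t)(1,0,3) + K_2e^(-t)(2,1,6) + K_3e^(t)(0,0,1).

x(t) = K_1e^(4t) + 2K_2e^(-t), y(t) = K_2e^(-t), z(t) = 3K_1e^(4t) + 6K_2e^(-t) + K_3e^(t)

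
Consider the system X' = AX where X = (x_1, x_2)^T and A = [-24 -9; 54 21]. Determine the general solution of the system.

Coefficient matrix A = [[-24, -9], [54, 21]].
Characteristic polynomial det(A - λI) = λ^2 + 3λ - 18 = 0.
Eigenvalues λ = -6, 3.
For λ=-6: (A-λI) row 1 is [-18, -9], so an eigenvector is (-1, 2).
For λ=3: (A-λI) row 1 is [-27, -9], so an eigenvector is (-1, 3).
General solution: c_1e^(-6t)(-1,2) + c_2e^(3t)(-1,3).

x_1(t) = -c_1e^(-6t) - c_2e^(3t), x_2(t) = 2c_1e^(-6t) + 3c_2e^(3t)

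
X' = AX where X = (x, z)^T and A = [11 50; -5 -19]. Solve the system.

x(t) = -3K_1e^(-4t)sin(5t) - K_1e^(-4t)cos(5t) - K_2e^(-4t)sin(5t) + 3K_2e^(-4t)cos(5t), z(t) = K_1e^(-4t)sin(5t) - K_2e^(-4t)cos(5t)

Coefficient matrix A = [[11, 50], [-5, -19]].
Characteristic polynomial det(A - λI) = λ^2 + 8λ + 41 = 0.
Eigenvalues λ = -4 ± 5i (complex conjugate pair).
For λ=-4+5i: an eigenvector is (-1,0) - i(-3,1) = (-1 + 3i, 0 - i).
A real fundamental pair from Re and Im of e^((-4+5i)t)v: X_1 = e^(-4t)(cos(5t)·(-1,0) + sin(5t)·(-3,1)), X_2 = e^(-4t)(sin(5t)·(-1,0) - cos(5t)·(-3,1)).
General solution: K_1X_1 + K_2X_2.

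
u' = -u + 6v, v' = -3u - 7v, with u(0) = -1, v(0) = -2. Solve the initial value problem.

u(t) = -5e^(-4t)sin(3t) - e^(-4t)cos(3t), v(t) = 3e^(-4t)sin(3t) - 2e^(-4t)cos(3t)

Coefficient matrix A = [[-1, 6], [-3, -7]].
Characteristic polynomial det(A - λI) = λ^2 + 8λ + 25 = 0.
Eigenvalues λ = -4 ± 3i (complex conjugate pair).
For λ=-4+3i: an eigenvector is (1,0) - i(1,-1) = (1 - i, 0 + i).
A real fundamental pair from Re and Im of e^((-4+3i)t)v: X_1 = e^(-4t)(cos(3t)·(1,0) + sin(3t)·(1,-1)), X_2 = e^(-4t)(sin(3t)·(1,0) - cos(3t)·(1,-1)).
General solution: c_1X_1 + c_2X_2.
Applying u(0)=-1, v(0)=-2 gives c_1=-3, c_2=-2.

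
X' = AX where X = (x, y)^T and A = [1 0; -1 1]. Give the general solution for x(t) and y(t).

x(t) = C_2e^(t), y(t) = -C_1e^(t) - C_2te^(t) + 3C_2e^(t)

Coefficient matrix A = [[1, 0], [-1, 1]].
Characteristic polynomial det(A - λI) = λ^2 - 2λ + 1 = 0.
Single eigenvalue λ = 1 with algebraic multiplicity 2.
Eigenvector v = (0,-1); generalized eigenvector w with (A-λI)w=v is (1,3).
General solution: e^(t)[C_1·v + C_2·(t·v + w)].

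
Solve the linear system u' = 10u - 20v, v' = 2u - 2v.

Coefficient matrix A = [[10, -20], [2, -2]].
Characteristic polynomial det(A - λI) = λ^2 - 8λ + 20 = 0.
Eigenvalues λ = 4 ± 2i (complex conjugate pair).
For λ=4+2i: an eigenvector is (-1,0) - i(-3,-1) = (-1 + 3i, 0 + i).
A real fundamental pair from Re and Im of e^((4+2i)t)v: X_1 = e^(4t)(cos(2t)·(-1,0) + sin(2t)·(-3,-1)), X_2 = e^(4t)(sin(2t)·(-1,0) - cos(2t)·(-3,-1)).
General solution: c_1X_1 + c_2X_2.

u(t) = -3c_1e^(4t)sin(2t) - c_1e^(4t)cos(2t) - c_2e^(4t)sin(2t) + 3c_2e^(4t)cos(2t), v(t) = -c_1e^(4t)sin(2t) + c_2e^(4t)cos(2t)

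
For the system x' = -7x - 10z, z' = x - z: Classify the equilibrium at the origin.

A = [[-7,-10],[1,-1]]; det(A-λI) = λ^2 + 8λ + 17.
λ = -4 ± i: negative real part.

stable spiral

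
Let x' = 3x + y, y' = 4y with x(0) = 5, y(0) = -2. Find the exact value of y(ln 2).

-32

A = [[3,1],[0,4]]; eigenvalues λ = 3, 4.
Eigenvectors: (-1,0) for λ=3, (1,1) for λ=4.
From the initial condition, c_1 = -7, c_2 = -2.
y(ln 2) = (-7)(2^3)(0) + (-2)(2^4)(1) = -32.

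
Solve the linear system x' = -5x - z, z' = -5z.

x(t) = K_1e^(-5t) + K_2te^(-5t) + K_2e^(-5t), z(t) = -K_2e^(-5t)

Coefficient matrix A = [[-5, -1], [0, -5]].
Characteristic polynomial det(A - λI) = λ^2 + 10λ + 25 = 0.
Single eigenvalue λ = -5 with algebraic multiplicity 2.
Eigenvector v = (1,0); generalized eigenvector w with (A-λI)w=v is (1,-1).
General solution: e^(-5t)[K_1·v + K_2·(t·v + w)].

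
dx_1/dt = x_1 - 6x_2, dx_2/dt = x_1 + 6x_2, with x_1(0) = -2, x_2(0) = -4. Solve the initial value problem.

x_1(t) = 28e^(4t) - 30e^(3t), x_2(t) = -14e^(4t) + 10e^(3t)

Coefficient matrix A = [[1, -6], [1, 6]].
Characteristic polynomial det(A - λI) = λ^2 - 7λ + 12 = 0.
Eigenvalues λ = 3, 4.
For λ=3: (A-λI) row 1 is [-2, -6], so an eigenvector is (3, -1).
For λ=4: (A-λI) row 1 is [-3, -6], so an eigenvector is (-2, 1).
General solution: C_1e^(3t)(3,-1) + C_2e^(4t)(-2,1).
Applying x_1(0)=-2, x_2(0)=-4 gives C_1=-10, C_2=-14.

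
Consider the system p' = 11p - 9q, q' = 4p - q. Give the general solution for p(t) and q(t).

p(t) = 3K_1e^(5t) + 3K_2te^(5t) + 2K_2e^(5t), q(t) = 2K_1e^(5t) + 2K_2te^(5t) + K_2e^(5t)

Coefficient matrix A = [[11, -9], [4, -1]].
Characteristic polynomial det(A - λI) = λ^2 - 10λ + 25 = 0.
Single eigenvalue λ = 5 with algebraic multiplicity 2.
Eigenvector v = (3,2); generalized eigenvector w with (A-λI)w=v is (2,1).
General solution: e^(5t)[K_1·v + K_2·(t·v + w)].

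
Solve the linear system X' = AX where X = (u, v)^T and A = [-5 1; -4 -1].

Coefficient matrix A = [[-5, 1], [-4, -1]].
Characteristic polynomial det(A - λI) = λ^2 + 6λ + 9 = 0.
Single eigenvalue λ = -3 with algebraic multiplicity 2.
Eigenvector v = (-1,-2); generalized eigenvector w with (A-λI)w=v is (2,3).
General solution: e^(-3t)[c_1·v + c_2·(t·v + w)].

u(t) = -c_1e^(-3t) - c_2te^(-3t) + 2c_2e^(-3t), v(t) = -2c_1e^(-3t) - 2c_2te^(-3t) + 3c_2e^(-3t)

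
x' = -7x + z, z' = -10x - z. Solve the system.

Coefficient matrix A = [[-7, 1], [-10, -1]].
Characteristic polynomial det(A - λI) = λ^2 + 8λ + 17 = 0.
Eigenvalues λ = -4 ± i (complex conjugate pair).
For λ=-4+i: an eigenvector is (1,3) - i(0,-1) = (1, 3 + i).
A real fundamental pair from Re and Im of e^((-4+i)t)v: X_1 = e^(-4t)(cos(t)·(1,3) + sin(t)·(0,-1)), X_2 = e^(-4t)(sin(t)·(1,3) - cos(t)·(0,-1)).
General solution: c_1X_1 + c_2X_2.

x(t) = c_1e^(-4t)cos(t) + c_2e^(-4t)sin(t), z(t) = -c_1e^(-4t)sin(t) + 3c_1e^(-4t)cos(t) + 3c_2e^(-4t)sin(t) + c_2e^(-4t)cos(t)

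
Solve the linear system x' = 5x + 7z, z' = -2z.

x(t) = C_1e^(5t) - C_2e^(-2t), z(t) = C_2e^(-2t)

Coefficient matrix A = [[5, 7], [0, -2]].
Characteristic polynomial det(A - λI) = λ^2 - 3λ - 10 = 0.
Eigenvalues λ = 5, -2.
For λ=5: (A-λI) row 1 is [0, 7], so an eigenvector is (1, 0).
For λ=-2: (A-λI) row 1 is [7, 7], so an eigenvector is (-1, 1).
General solution: C_1e^(5t)(1,0) + C_2e^(-2t)(-1,1).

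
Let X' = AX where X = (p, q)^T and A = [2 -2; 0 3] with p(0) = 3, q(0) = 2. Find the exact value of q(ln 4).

128

A = [[2,-2],[0,3]]; eigenvalues λ = 3, 2.
Eigenvectors: (2,-1) for λ=3, (1,0) for λ=2.
From the initial condition, c_1 = -2, c_2 = 7.
q(ln 4) = (-2)(4^3)(-1) + (7)(4^2)(0) = 128.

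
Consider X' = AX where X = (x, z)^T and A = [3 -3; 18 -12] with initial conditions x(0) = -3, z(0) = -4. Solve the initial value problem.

x(t) = -5e^(-3t) + 2e^(-6t), z(t) = -10e^(-3t) + 6e^(-6t)

Coefficient matrix A = [[3, -3], [18, -12]].
Characteristic polynomial det(A - λI) = λ^2 + 9λ + 18 = 0.
Eigenvalues λ = -6, -3.
For λ=-6: (A-λI) row 1 is [9, -3], so an eigenvector is (1, 3).
For λ=-3: (A-λI) row 1 is [6, -3], so an eigenvector is (1, 2).
General solution: K_1e^(-6t)(1,3) + K_2e^(-3t)(1,2).
Applying x(0)=-3, z(0)=-4 gives K_1=2, K_2=-5.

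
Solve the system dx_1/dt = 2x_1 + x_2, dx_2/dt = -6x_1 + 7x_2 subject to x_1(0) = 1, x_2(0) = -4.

Coefficient matrix A = [[2, 1], [-6, 7]].
Characteristic polynomial det(A - λI) = λ^2 - 9λ + 20 = 0.
Eigenvalues λ = 4, 5.
For λ=4: (A-λI) row 1 is [-2, 1], so an eigenvector is (-1, -2).
For λ=5: (A-λI) row 1 is [-3, 1], so an eigenvector is (-1, -3).
General solution: c_1e^(4t)(-1,-2) + c_2e^(5t)(-1,-3).
Applying x_1(0)=1, x_2(0)=-4 gives c_1=-7, c_2=6.

x_1(t) = -6e^(5t) + 7e^(4t), x_2(t) = -18e^(5t) + 14e^(4t)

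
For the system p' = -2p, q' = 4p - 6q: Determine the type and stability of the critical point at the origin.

stable node

A = [[-2,0],[4,-6]]; det(A-λI) = λ^2 + 8λ + 12.
λ = -6, -2: both negative.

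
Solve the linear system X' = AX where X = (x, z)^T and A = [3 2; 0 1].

Coefficient matrix A = [[3, 2], [0, 1]].
Characteristic polynomial det(A - λI) = λ^2 - 4λ + 3 = 0.
Eigenvalues λ = 3, 1.
For λ=3: (A-λI) row 1 is [0, 2], so an eigenvector is (-1, 0).
For λ=1: (A-λI) row 1 is [2, 2], so an eigenvector is (1, -1).
General solution: C_1e^(3t)(-1,0) + C_2e^(t)(1,-1).

x(t) = -C_1e^(3t) + C_2e^(t), z(t) = -C_2e^(t)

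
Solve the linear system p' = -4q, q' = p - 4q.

Coefficient matrix A = [[0, -4], [1, -4]].
Characteristic polynomial det(A - λI) = λ^2 + 4λ + 4 = 0.
Single eigenvalue λ = -2 with algebraic multiplicity 2.
Eigenvector v = (-2,-1); generalized eigenvector w with (A-λI)w=v is (-3,-1).
General solution: e^(-2t)[c_1·v + c_2·(t·v + w)].

p(t) = -2c_1e^(-2t) - 2c_2te^(-2t) - 3c_2e^(-2t), q(t) = -c_1e^(-2t) - c_2te^(-2t) - c_2e^(-2t)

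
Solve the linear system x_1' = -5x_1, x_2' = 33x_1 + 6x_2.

Coefficient matrix A = [[-5, 0], [33, 6]].
Characteristic polynomial det(A - λI) = λ^2 - λ - 30 = 0.
Eigenvalues λ = -5, 6.
For λ=-5: (A-λI) row 2 is [33, 11], so an eigenvector is (-1, 3).
For λ=6: (A-λI) row 1 is [-11, 0], so an eigenvector is (0, 1).
General solution: C_1e^(-5t)(-1,3) + C_2e^(6t)(0,1).

x_1(t) = -C_1e^(-5t), x_2(t) = 3C_1e^(-5t) + C_2e^(6t)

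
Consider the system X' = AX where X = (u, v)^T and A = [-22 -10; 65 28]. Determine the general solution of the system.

Coefficient matrix A = [[-22, -10], [65, 28]].
Characteristic polynomial det(A - λI) = λ^2 - 6λ + 34 = 0.
Eigenvalues λ = 3 ± 5i (complex conjugate pair).
For λ=3+5i: an eigenvector is (-1,2) - i(1,-3) = (-1 - i, 2 + 3i).
A real fundamental pair from Re and Im of e^((3+5i)t)v: X_1 = e^(3t)(cos(5t)·(-1,2) + sin(5t)·(1,-3)), X_2 = e^(3t)(sin(5t)·(-1,2) - cos(5t)·(1,-3)).
General solution: c_1X_1 + c_2X_2.

u(t) = c_1e^(3t)sin(5t) - c_1e^(3t)cos(5t) - c_2e^(3t)sin(5t) - c_2e^(3t)cos(5t), v(t) = -3c_1e^(3t)sin(5t) + 2c_1e^(3t)cos(5t) + 2c_2e^(3t)sin(5t) + 3c_2e^(3t)cos(5t)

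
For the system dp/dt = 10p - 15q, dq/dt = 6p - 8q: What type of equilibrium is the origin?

unstable spiral

A = [[10,-15],[6,-8]]; det(A-λI) = λ^2 - 2λ + 10.
λ = 1 ± 3i: positive real part.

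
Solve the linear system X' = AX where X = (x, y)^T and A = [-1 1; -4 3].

Coefficient matrix A = [[-1, 1], [-4, 3]].
Characteristic polynomial det(A - λI) = λ^2 - 2λ + 1 = 0.
Single eigenvalue λ = 1 with algebraic multiplicity 2.
Eigenvector v = (-1,-2); generalized eigenvector w with (A-λI)w=v is (1,1).
General solution: e^(t)[c_1·v + c_2·(t·v + w)].

x(t) = -c_1e^(t) - c_2te^(t) + c_2e^(t), y(t) = -2c_1e^(t) - 2c_2te^(t) + c_2e^(t)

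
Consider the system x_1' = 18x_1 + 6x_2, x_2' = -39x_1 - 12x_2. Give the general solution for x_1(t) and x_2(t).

Coefficient matrix A = [[18, 6], [-39, -12]].
Characteristic polynomial det(A - λI) = λ^2 - 6λ + 18 = 0.
Eigenvalues λ = 3 ± 3i (complex conjugate pair).
For λ=3+3i: an eigenvector is (-1,2) - i(-1,3) = (-1 + i, 2 - 3i).
A real fundamental pair from Re and Im of e^((3+3i)t)v: X_1 = e^(3t)(cos(3t)·(-1,2) + sin(3t)·(-1,3)), X_2 = e^(3t)(sin(3t)·(-1,2) - cos(3t)·(-1,3)).
General solution: C_1X_1 + C_2X_2.

x_1(t) = -C_1e^(3t)sin(3t) - C_1e^(3t)cos(3t) - C_2e^(3t)sin(3t) + C_2e^(3t)cos(3t), x_2(t) = 3C_1e^(3t)sin(3t) + 2C_1e^(3t)cos(3t) + 2C_2e^(3t)sin(3t) - 3C_2e^(3t)cos(3t)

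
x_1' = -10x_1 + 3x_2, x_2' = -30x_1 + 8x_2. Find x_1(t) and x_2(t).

x_1(t) = -c_1e^(-t)cos(3t) - c_2e^(-t)sin(3t), x_2(t) = c_1e^(-t)sin(3t) - 3c_1e^(-t)cos(3t) - 3c_2e^(-t)sin(3t) - c_2e^(-t)cos(3t)

Coefficient matrix A = [[-10, 3], [-30, 8]].
Characteristic polynomial det(A - λI) = λ^2 + 2λ + 10 = 0.
Eigenvalues λ = -1 ± 3i (complex conjugate pair).
For λ=-1+3i: an eigenvector is (-1,-3) - i(0,1) = (-1, -3 - i).
A real fundamental pair from Re and Im of e^((-1+3i)t)v: X_1 = e^(-t)(cos(3t)·(-1,-3) + sin(3t)·(0,1)), X_2 = e^(-t)(sin(3t)·(-1,-3) - cos(3t)·(0,1)).
General solution: c_1X_1 + c_2X_2.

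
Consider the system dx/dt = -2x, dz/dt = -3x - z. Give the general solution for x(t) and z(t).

x(t) = -C_2e^(-2t), z(t) = -C_1e^(-t) - 3C_2e^(-2t)

Coefficient matrix A = [[-2, 0], [-3, -1]].
Characteristic polynomial det(A - λI) = λ^2 + 3λ + 2 = 0.
Eigenvalues λ = -1, -2.
For λ=-1: (A-λI) row 1 is [-1, 0], so an eigenvector is (0, -1).
For λ=-2: (A-λI) row 2 is [-3, 1], so an eigenvector is (-1, -3).
General solution: C_1e^(-t)(0,-1) + C_2e^(-2t)(-1,-3).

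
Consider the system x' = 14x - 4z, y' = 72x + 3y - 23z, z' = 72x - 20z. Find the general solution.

Coefficient matrix A = [[14, 0, -4], [72, 3, -23], [72, 0, -20]].
det(A - λI) = 0 gives eigenvalues λ = -2, 3, -4.
For λ=-2: eigenvector (1,4,4).
For λ=3: eigenvector (0,1,0).
For λ=-4: eigenvector (2,9,9).
General solution: K_1e^(-2t)(1,4,4) + K_2e^(3t)(0,1,0) + K_3e^(-4t)(2,9,9).

x(t) = K_1e^(-2t) + 2K_3e^(-4t), y(t) = 4K_1e^(-2t) + K_2e^(3t) + 9K_3e^(-4t), z(t) = 4K_1e^(-2t) + 9K_3e^(-4t)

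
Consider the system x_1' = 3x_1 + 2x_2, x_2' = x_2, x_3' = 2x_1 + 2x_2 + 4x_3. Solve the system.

Coefficient matrix A = [[3, 2, 0], [0, 1, 0], [2, 2, 4]].
det(A - λI) = 0 gives eigenvalues λ = 3, 1, 4.
For λ=3: eigenvector (1,0,-2).
For λ=1: eigenvector (-1,1,0).
For λ=4: eigenvector (0,0,1).
General solution: c_1e^(3t)(1,0,-2) + c_2e^(t)(-1,1,0) + c_3e^(4t)(0,0,1).

x_1(t) = c_1e^(3t) - c_2e^(t), x_2(t) = c_2e^(t), x_3(t) = -2c_1e^(3t) + c_3e^(4t)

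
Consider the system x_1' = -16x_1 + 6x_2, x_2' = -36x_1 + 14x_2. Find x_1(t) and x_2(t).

x_1(t) = c_1e^(2t) + c_2e^(-4t), x_2(t) = 3c_1e^(2t) + 2c_2e^(-4t)

Coefficient matrix A = [[-16, 6], [-36, 14]].
Characteristic polynomial det(A - λI) = λ^2 + 2λ - 8 = 0.
Eigenvalues λ = 2, -4.
For λ=2: (A-λI) row 1 is [-18, 6], so an eigenvector is (1, 3).
For λ=-4: (A-λI) row 1 is [-12, 6], so an eigenvector is (1, 2).
General solution: c_1e^(2t)(1,3) + c_2e^(-4t)(1,2).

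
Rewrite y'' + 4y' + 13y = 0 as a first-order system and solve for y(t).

y(t) = C_1e^(-2t)cos(3t) + C_2e^(-2t)sin(3t)

Let x_1 = y, x_2 = y'. Then x_1' = x_2 and x_2' = -13x_1 - 4x_2.
A = [[0,1],[-13,-4]]; det(A-λI) = λ^2 + 4λ + 13.
Eigenvalues λ = -2 ± 3i.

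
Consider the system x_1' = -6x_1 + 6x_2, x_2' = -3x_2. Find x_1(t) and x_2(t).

Coefficient matrix A = [[-6, 6], [0, -3]].
Characteristic polynomial det(A - λI) = λ^2 + 9λ + 18 = 0.
Eigenvalues λ = -6, -3.
For λ=-6: (A-λI) row 1 is [0, 6], so an eigenvector is (1, 0).
For λ=-3: (A-λI) row 1 is [-3, 6], so an eigenvector is (-2, -1).
General solution: K_1e^(-6t)(1,0) + K_2e^(-3t)(-2,-1).

x_1(t) = K_1e^(-6t) - 2K_2e^(-3t), x_2(t) = -K_2e^(-3t)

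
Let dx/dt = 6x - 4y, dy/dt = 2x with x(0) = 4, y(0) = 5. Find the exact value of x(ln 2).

-8

A = [[6,-4],[2,0]]; eigenvalues λ = 4, 2.
Eigenvectors: (-2,-1) for λ=4, (1,1) for λ=2.
From the initial condition, c_1 = 1, c_2 = 6.
x(ln 2) = (1)(2^4)(-2) + (6)(2^2)(1) = -8.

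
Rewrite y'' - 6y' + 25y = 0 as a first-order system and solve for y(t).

y(t) = K_1e^(3t)cos(4t) + K_2e^(3t)sin(4t)

Let x_1 = y, x_2 = y'. Then x_1' = x_2 and x_2' = -25x_1 + 6x_2.
A = [[0,1],[-25,6]]; det(A-λI) = λ^2 - 6λ + 25.
Eigenvalues λ = 3 ± 4i.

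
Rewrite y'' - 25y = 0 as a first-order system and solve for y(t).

y(t) = C_1e^(5t) + C_2e^(-5t)

Let x_1 = y, x_2 = y'. Then x_1' = x_2 and x_2' = 25x_1.
A = [[0,1],[25,0]]; det(A-λI) = λ^2 - 25.
Eigenvalues λ = 5, -5 with eigenvectors (1,5), (1,-5).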